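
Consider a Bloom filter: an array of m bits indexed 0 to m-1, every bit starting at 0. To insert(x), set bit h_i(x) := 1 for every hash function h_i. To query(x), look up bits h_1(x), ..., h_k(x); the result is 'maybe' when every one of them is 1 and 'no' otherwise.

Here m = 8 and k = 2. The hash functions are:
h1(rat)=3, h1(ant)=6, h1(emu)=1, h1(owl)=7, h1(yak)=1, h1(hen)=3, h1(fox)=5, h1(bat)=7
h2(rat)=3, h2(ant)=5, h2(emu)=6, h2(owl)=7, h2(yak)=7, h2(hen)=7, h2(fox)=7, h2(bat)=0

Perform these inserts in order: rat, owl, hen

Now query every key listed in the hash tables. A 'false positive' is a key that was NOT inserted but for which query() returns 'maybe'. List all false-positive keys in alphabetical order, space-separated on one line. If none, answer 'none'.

Start: bits=00000000
After insert 'rat': sets bits 3 -> bits=00010000
After insert 'owl': sets bits 7 -> bits=00010001
After insert 'hen': sets bits 3 7 -> bits=00010001
Not inserted: ant bat emu fox yak — query each against bits=00010001:
query ant: checks bit5=0, bit6=0 (has a 0) -> no => not a false positive
query bat: checks bit0=0, bit7=1 (has a 0) -> no => not a false positive
query emu: checks bit1=0, bit6=0 (has a 0) -> no => not a false positive
query fox: checks bit5=0, bit7=1 (has a 0) -> no => not a false positive
query yak: checks bit1=0, bit7=1 (has a 0) -> no => not a false positive
False positives (alphabetical): none

Answer: none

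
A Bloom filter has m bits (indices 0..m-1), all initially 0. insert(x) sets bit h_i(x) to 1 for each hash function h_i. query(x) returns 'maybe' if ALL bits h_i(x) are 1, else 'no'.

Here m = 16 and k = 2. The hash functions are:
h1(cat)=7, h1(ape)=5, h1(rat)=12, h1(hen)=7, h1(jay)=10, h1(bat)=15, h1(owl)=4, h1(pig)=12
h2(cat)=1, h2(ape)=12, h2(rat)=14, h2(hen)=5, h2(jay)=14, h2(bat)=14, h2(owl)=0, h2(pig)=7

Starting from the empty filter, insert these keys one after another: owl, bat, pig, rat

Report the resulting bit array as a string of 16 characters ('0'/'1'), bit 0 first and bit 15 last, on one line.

Start: bits=0000000000000000
After insert 'owl': sets bits 0 4 -> bits=1000100000000000
After insert 'bat': sets bits 14 15 -> bits=1000100000000011
After insert 'pig': sets bits 7 12 -> bits=1000100100001011
After insert 'rat': sets bits 12 14 -> bits=1000100100001011

Answer: 1000100100001011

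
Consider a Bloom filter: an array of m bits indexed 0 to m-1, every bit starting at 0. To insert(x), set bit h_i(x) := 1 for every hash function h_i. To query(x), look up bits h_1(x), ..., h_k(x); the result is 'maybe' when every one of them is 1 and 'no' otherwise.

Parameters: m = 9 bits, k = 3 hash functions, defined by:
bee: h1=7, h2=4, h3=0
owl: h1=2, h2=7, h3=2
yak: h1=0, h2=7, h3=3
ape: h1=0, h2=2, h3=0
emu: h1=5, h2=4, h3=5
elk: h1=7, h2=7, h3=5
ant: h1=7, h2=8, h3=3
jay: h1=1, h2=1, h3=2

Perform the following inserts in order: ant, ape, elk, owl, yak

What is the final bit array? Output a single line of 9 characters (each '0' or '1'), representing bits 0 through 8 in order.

Answer: 101101011

Derivation:
Start: bits=000000000
After insert 'ant': sets bits 3 7 8 -> bits=000100011
After insert 'ape': sets bits 0 2 -> bits=101100011
After insert 'elk': sets bits 5 7 -> bits=101101011
After insert 'owl': sets bits 2 7 -> bits=101101011
After insert 'yak': sets bits 0 3 7 -> bits=101101011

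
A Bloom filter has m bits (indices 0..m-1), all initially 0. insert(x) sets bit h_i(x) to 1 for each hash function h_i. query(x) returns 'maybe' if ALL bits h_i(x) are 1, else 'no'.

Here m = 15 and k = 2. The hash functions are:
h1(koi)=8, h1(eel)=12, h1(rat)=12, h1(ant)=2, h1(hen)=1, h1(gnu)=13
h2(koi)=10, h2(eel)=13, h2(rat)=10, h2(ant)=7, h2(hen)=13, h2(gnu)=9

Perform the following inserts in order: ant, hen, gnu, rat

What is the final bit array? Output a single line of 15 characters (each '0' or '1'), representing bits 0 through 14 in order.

Start: bits=000000000000000
After insert 'ant': sets bits 2 7 -> bits=001000010000000
After insert 'hen': sets bits 1 13 -> bits=011000010000010
After insert 'gnu': sets bits 9 13 -> bits=011000010100010
After insert 'rat': sets bits 10 12 -> bits=011000010110110

Answer: 011000010110110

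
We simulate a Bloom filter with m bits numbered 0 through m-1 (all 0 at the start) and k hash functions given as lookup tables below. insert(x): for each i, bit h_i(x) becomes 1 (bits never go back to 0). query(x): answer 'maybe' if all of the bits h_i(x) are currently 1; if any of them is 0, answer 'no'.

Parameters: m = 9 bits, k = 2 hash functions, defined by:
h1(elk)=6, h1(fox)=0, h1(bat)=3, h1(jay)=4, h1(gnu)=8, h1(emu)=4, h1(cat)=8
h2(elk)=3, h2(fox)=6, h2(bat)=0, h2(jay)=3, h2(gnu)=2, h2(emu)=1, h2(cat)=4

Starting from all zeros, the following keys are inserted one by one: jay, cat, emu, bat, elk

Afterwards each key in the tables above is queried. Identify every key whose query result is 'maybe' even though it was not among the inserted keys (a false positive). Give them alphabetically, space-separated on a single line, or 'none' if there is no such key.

Start: bits=000000000
After insert 'jay': sets bits 3 4 -> bits=000110000
After insert 'cat': sets bits 4 8 -> bits=000110001
After insert 'emu': sets bits 1 4 -> bits=010110001
After insert 'bat': sets bits 0 3 -> bits=110110001
After insert 'elk': sets bits 3 6 -> bits=110110101
Not inserted: fox gnu — query each against bits=110110101:
query fox: checks bit0=1, bit6=1 (all 1) -> maybe => FALSE POSITIVE
query gnu: checks bit2=0, bit8=1 (has a 0) -> no => not a false positive
False positives (alphabetical): fox

Answer: fox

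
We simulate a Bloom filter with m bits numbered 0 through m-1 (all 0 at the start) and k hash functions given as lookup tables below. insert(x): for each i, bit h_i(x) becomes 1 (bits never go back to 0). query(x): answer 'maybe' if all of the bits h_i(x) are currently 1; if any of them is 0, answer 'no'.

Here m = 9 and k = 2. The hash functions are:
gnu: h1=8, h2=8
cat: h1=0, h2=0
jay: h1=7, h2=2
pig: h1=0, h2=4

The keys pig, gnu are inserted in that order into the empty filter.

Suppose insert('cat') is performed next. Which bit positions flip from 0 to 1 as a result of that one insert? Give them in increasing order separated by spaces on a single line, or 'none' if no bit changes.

Start: bits=000000000
After insert 'pig': sets bits 0 4 -> bits=100010000
After insert 'gnu': sets bits 8 -> bits=100010001
insert 'cat' would touch bits 0; currently bit0=1
Bits that are 0 among those (would change 0->1): none

Answer: none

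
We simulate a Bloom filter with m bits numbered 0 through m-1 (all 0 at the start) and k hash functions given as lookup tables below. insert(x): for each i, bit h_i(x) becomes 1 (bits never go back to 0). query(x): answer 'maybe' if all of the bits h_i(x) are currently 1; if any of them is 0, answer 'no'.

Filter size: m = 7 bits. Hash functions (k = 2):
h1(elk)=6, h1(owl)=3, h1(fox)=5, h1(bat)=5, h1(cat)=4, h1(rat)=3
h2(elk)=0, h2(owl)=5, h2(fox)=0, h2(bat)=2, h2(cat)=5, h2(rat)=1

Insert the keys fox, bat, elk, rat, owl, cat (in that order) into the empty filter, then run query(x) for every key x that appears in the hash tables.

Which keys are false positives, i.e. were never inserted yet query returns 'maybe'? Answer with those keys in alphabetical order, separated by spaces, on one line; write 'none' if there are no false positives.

Start: bits=0000000
After insert 'fox': sets bits 0 5 -> bits=1000010
After insert 'bat': sets bits 2 5 -> bits=1010010
After insert 'elk': sets bits 0 6 -> bits=1010011
After insert 'rat': sets bits 1 3 -> bits=1111011
After insert 'owl': sets bits 3 5 -> bits=1111011
After insert 'cat': sets bits 4 5 -> bits=1111111
Not inserted: (none) — query each against bits=1111111:
False positives (alphabetical): none

Answer: none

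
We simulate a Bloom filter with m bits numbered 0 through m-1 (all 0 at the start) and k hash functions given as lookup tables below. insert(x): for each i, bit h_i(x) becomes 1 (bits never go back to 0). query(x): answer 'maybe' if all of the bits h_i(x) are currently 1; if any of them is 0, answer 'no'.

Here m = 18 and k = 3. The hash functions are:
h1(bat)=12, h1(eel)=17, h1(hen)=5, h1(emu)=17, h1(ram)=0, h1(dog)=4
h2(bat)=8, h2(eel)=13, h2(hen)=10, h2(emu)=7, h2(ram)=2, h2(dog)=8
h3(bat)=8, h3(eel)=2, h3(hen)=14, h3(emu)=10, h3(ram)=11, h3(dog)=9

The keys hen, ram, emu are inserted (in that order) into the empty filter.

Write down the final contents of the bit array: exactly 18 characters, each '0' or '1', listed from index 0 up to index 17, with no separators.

Answer: 101001010011001001

Derivation:
Start: bits=000000000000000000
After insert 'hen': sets bits 5 10 14 -> bits=000001000010001000
After insert 'ram': sets bits 0 2 11 -> bits=101001000011001000
After insert 'emu': sets bits 7 10 17 -> bits=101001010011001001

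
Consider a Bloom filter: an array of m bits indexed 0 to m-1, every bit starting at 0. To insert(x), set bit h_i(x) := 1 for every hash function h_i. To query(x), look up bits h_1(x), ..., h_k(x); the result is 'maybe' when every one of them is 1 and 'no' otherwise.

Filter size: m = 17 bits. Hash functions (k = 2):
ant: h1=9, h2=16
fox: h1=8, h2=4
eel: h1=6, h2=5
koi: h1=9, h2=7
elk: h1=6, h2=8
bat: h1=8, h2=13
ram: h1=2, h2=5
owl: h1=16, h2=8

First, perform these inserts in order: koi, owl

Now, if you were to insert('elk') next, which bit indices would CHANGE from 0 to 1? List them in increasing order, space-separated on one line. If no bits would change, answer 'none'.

Answer: 6

Derivation:
Start: bits=00000000000000000
After insert 'koi': sets bits 7 9 -> bits=00000001010000000
After insert 'owl': sets bits 8 16 -> bits=00000001110000001
insert 'elk' would touch bits 6 8; currently bit6=0, bit8=1
Bits that are 0 among those (would change 0->1): 6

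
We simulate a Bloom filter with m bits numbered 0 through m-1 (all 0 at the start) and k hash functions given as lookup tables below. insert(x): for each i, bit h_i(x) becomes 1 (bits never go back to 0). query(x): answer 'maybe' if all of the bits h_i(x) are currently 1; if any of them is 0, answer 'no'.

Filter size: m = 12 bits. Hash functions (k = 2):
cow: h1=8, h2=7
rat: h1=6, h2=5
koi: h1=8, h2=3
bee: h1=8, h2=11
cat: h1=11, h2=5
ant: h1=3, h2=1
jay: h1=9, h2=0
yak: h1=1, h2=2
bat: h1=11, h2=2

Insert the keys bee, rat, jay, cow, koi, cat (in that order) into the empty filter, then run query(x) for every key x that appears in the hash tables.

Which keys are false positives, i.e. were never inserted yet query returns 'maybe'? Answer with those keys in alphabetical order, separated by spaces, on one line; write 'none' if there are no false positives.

Answer: none

Derivation:
Start: bits=000000000000
After insert 'bee': sets bits 8 11 -> bits=000000001001
After insert 'rat': sets bits 5 6 -> bits=000001101001
After insert 'jay': sets bits 0 9 -> bits=100001101101
After insert 'cow': sets bits 7 8 -> bits=100001111101
After insert 'koi': sets bits 3 8 -> bits=100101111101
After insert 'cat': sets bits 5 11 -> bits=100101111101
Not inserted: ant bat yak — query each against bits=100101111101:
query ant: checks bit1=0, bit3=1 (has a 0) -> no => not a false positive
query bat: checks bit2=0, bit11=1 (has a 0) -> no => not a false positive
query yak: checks bit1=0, bit2=0 (has a 0) -> no => not a false positive
False positives (alphabetical): none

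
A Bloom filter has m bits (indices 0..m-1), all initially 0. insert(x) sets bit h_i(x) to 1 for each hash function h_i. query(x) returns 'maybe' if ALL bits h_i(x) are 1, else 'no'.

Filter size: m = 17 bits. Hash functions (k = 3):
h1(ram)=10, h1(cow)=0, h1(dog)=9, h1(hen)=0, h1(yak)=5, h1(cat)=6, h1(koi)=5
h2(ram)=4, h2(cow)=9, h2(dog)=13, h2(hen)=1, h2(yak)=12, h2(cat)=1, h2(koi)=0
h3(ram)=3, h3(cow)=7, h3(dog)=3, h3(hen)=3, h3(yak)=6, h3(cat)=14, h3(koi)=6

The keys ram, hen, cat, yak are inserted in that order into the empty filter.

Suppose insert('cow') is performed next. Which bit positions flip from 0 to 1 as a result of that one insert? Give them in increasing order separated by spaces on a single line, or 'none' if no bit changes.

Start: bits=00000000000000000
After insert 'ram': sets bits 3 4 10 -> bits=00011000001000000
After insert 'hen': sets bits 0 1 3 -> bits=11011000001000000
After insert 'cat': sets bits 1 6 14 -> bits=11011010001000100
After insert 'yak': sets bits 5 6 12 -> bits=11011110001010100
insert 'cow' would touch bits 0 7 9; currently bit0=1, bit7=0, bit9=0
Bits that are 0 among those (would change 0->1): 7 9

Answer: 7 9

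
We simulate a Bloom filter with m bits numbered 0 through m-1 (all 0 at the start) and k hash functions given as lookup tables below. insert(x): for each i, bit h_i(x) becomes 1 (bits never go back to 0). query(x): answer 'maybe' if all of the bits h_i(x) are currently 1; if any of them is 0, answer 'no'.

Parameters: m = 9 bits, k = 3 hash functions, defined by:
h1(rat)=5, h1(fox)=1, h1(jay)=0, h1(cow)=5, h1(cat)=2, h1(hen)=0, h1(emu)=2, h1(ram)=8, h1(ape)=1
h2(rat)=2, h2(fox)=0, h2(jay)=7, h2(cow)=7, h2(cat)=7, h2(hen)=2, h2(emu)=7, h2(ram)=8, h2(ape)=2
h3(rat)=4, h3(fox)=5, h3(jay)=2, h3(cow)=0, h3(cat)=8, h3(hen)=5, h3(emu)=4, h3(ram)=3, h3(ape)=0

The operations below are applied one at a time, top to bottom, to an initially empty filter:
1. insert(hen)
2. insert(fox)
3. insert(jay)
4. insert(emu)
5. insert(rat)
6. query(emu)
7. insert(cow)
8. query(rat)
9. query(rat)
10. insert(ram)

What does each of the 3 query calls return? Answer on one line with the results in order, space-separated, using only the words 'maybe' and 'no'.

Answer: maybe maybe maybe

Derivation:
Start: bits=000000000
Op 1: insert hen -> sets bits 0 2 5 -> bits=101001000
Op 2: insert fox -> sets bits 0 1 5 -> bits=111001000
Op 3: insert jay -> sets bits 0 2 7 -> bits=111001010
Op 4: insert emu -> sets bits 2 4 7 -> bits=111011010
Op 5: insert rat -> sets bits 2 4 5 -> bits=111011010
Op 6: query emu -> checks bit2=1, bit4=1, bit7=1 (all 1) -> maybe
Op 7: insert cow -> sets bits 0 5 7 -> bits=111011010
Op 8: query rat -> checks bit2=1, bit4=1, bit5=1 (all 1) -> maybe
Op 9: query rat -> checks bit2=1, bit4=1, bit5=1 (all 1) -> maybe
Op 10: insert ram -> sets bits 3 8 -> bits=111111011
Query results in order: maybe maybe maybe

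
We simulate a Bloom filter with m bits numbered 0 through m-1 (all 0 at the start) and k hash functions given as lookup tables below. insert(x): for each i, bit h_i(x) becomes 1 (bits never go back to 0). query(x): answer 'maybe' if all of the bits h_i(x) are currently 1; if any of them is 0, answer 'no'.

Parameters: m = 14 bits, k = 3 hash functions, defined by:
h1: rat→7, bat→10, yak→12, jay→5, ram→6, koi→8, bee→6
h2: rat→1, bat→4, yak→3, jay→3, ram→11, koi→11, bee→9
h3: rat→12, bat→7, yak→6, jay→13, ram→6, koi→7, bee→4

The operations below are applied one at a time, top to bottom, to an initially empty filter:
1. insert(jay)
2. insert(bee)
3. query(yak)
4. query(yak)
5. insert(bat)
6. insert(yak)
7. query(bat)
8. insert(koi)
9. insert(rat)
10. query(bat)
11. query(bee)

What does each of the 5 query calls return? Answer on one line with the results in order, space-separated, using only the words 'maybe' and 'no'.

Answer: no no maybe maybe maybe

Derivation:
Start: bits=00000000000000
Op 1: insert jay -> sets bits 3 5 13 -> bits=00010100000001
Op 2: insert bee -> sets bits 4 6 9 -> bits=00011110010001
Op 3: query yak -> checks bit3=1, bit6=1, bit12=0 (has a 0) -> no
Op 4: query yak -> checks bit3=1, bit6=1, bit12=0 (has a 0) -> no
Op 5: insert bat -> sets bits 4 7 10 -> bits=00011111011001
Op 6: insert yak -> sets bits 3 6 12 -> bits=00011111011011
Op 7: query bat -> checks bit4=1, bit7=1, bit10=1 (all 1) -> maybe
Op 8: insert koi -> sets bits 7 8 11 -> bits=00011111111111
Op 9: insert rat -> sets bits 1 7 12 -> bits=01011111111111
Op 10: query bat -> checks bit4=1, bit7=1, bit10=1 (all 1) -> maybe
Op 11: query bee -> checks bit4=1, bit6=1, bit9=1 (all 1) -> maybe
Query results in order: no no maybe maybe maybe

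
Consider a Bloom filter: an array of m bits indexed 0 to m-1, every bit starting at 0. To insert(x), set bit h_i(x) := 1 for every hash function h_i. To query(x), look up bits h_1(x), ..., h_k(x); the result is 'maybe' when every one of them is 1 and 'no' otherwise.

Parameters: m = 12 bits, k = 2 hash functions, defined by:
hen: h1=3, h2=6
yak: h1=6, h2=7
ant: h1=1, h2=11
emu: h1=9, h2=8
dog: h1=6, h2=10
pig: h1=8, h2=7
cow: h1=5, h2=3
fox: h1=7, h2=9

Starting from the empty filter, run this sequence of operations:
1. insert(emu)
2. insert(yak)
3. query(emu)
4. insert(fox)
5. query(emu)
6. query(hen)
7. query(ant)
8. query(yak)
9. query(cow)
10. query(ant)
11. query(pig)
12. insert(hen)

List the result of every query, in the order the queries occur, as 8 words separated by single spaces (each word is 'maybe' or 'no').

Start: bits=000000000000
Op 1: insert emu -> sets bits 8 9 -> bits=000000001100
Op 2: insert yak -> sets bits 6 7 -> bits=000000111100
Op 3: query emu -> checks bit8=1, bit9=1 (all 1) -> maybe
Op 4: insert fox -> sets bits 7 9 -> bits=000000111100
Op 5: query emu -> checks bit8=1, bit9=1 (all 1) -> maybe
Op 6: query hen -> checks bit3=0, bit6=1 (has a 0) -> no
Op 7: query ant -> checks bit1=0, bit11=0 (has a 0) -> no
Op 8: query yak -> checks bit6=1, bit7=1 (all 1) -> maybe
Op 9: query cow -> checks bit3=0, bit5=0 (has a 0) -> no
Op 10: query ant -> checks bit1=0, bit11=0 (has a 0) -> no
Op 11: query pig -> checks bit7=1, bit8=1 (all 1) -> maybe
Op 12: insert hen -> sets bits 3 6 -> bits=000100111100
Query results in order: maybe maybe no no maybe no no maybe

Answer: maybe maybe no no maybe no no maybe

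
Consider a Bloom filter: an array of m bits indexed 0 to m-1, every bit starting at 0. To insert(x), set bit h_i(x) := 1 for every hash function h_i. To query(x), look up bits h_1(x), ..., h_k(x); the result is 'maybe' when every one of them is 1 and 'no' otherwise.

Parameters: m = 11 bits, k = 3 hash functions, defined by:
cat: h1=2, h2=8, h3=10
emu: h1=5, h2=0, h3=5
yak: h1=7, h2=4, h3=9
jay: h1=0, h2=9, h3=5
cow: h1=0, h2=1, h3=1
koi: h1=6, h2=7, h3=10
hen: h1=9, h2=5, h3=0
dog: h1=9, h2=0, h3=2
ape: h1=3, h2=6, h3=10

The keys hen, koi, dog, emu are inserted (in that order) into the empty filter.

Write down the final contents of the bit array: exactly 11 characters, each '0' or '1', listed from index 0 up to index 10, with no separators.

Start: bits=00000000000
After insert 'hen': sets bits 0 5 9 -> bits=10000100010
After insert 'koi': sets bits 6 7 10 -> bits=10000111011
After insert 'dog': sets bits 0 2 9 -> bits=10100111011
After insert 'emu': sets bits 0 5 -> bits=10100111011

Answer: 10100111011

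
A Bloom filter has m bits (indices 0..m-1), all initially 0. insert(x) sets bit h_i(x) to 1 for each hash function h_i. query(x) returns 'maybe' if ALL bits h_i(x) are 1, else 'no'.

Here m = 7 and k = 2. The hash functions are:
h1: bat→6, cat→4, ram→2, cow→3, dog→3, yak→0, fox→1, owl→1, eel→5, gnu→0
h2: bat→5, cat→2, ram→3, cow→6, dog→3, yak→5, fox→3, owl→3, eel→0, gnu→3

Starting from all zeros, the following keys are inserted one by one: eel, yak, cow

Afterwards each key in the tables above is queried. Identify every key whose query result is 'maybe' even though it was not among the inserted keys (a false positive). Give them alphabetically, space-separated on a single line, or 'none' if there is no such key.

Start: bits=0000000
After insert 'eel': sets bits 0 5 -> bits=1000010
After insert 'yak': sets bits 0 5 -> bits=1000010
After insert 'cow': sets bits 3 6 -> bits=1001011
Not inserted: bat cat dog fox gnu owl ram — query each against bits=1001011:
query bat: checks bit5=1, bit6=1 (all 1) -> maybe => FALSE POSITIVE
query cat: checks bit2=0, bit4=0 (has a 0) -> no => not a false positive
query dog: checks bit3=1 (all 1) -> maybe => FALSE POSITIVE
query fox: checks bit1=0, bit3=1 (has a 0) -> no => not a false positive
query gnu: checks bit0=1, bit3=1 (all 1) -> maybe => FALSE POSITIVE
query owl: checks bit1=0, bit3=1 (has a 0) -> no => not a false positive
query ram: checks bit2=0, bit3=1 (has a 0) -> no => not a false positive
False positives (alphabetical): bat dog gnu

Answer: bat dog gnu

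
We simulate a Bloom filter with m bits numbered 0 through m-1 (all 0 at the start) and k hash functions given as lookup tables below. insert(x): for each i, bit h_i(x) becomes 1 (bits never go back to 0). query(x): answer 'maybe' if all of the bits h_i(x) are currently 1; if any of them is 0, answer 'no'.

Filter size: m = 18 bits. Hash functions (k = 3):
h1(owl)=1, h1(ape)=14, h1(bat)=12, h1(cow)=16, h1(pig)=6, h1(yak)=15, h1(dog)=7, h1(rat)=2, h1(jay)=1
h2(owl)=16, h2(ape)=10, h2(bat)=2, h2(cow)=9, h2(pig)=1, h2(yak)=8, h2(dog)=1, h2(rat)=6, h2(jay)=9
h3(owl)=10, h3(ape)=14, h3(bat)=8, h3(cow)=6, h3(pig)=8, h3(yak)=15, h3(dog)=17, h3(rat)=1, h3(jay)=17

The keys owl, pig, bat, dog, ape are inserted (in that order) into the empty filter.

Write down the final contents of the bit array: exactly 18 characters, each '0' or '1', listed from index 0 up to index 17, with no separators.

Answer: 011000111010101011

Derivation:
Start: bits=000000000000000000
After insert 'owl': sets bits 1 10 16 -> bits=010000000010000010
After insert 'pig': sets bits 1 6 8 -> bits=010000101010000010
After insert 'bat': sets bits 2 8 12 -> bits=011000101010100010
After insert 'dog': sets bits 1 7 17 -> bits=011000111010100011
After insert 'ape': sets bits 10 14 -> bits=011000111010101011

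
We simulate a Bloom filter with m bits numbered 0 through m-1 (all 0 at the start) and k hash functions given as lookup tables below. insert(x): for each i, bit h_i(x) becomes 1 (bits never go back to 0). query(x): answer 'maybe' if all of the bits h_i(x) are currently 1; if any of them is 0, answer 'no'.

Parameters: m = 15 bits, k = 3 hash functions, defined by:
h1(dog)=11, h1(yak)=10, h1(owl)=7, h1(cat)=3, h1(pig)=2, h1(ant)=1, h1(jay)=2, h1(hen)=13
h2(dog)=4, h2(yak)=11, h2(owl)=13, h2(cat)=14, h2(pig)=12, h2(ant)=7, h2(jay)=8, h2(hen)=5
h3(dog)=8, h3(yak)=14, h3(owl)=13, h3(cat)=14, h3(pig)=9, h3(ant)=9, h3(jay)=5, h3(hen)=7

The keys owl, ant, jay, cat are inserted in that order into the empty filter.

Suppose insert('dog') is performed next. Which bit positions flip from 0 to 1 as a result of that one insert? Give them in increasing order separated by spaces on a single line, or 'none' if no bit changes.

Start: bits=000000000000000
After insert 'owl': sets bits 7 13 -> bits=000000010000010
After insert 'ant': sets bits 1 7 9 -> bits=010000010100010
After insert 'jay': sets bits 2 5 8 -> bits=011001011100010
After insert 'cat': sets bits 3 14 -> bits=011101011100011
insert 'dog' would touch bits 4 8 11; currently bit4=0, bit8=1, bit11=0
Bits that are 0 among those (would change 0->1): 4 11

Answer: 4 11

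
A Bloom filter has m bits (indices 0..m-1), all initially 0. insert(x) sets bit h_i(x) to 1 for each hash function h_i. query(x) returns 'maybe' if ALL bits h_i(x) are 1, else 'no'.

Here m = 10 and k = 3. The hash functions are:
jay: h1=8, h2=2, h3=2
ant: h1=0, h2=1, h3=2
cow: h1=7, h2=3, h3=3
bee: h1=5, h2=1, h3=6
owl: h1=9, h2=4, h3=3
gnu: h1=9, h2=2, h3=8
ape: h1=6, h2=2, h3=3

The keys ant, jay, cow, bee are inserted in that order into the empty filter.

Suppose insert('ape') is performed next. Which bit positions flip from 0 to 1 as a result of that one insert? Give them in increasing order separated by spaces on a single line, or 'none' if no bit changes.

Start: bits=0000000000
After insert 'ant': sets bits 0 1 2 -> bits=1110000000
After insert 'jay': sets bits 2 8 -> bits=1110000010
After insert 'cow': sets bits 3 7 -> bits=1111000110
After insert 'bee': sets bits 1 5 6 -> bits=1111011110
insert 'ape' would touch bits 2 3 6; currently bit2=1, bit3=1, bit6=1
Bits that are 0 among those (would change 0->1): none

Answer: none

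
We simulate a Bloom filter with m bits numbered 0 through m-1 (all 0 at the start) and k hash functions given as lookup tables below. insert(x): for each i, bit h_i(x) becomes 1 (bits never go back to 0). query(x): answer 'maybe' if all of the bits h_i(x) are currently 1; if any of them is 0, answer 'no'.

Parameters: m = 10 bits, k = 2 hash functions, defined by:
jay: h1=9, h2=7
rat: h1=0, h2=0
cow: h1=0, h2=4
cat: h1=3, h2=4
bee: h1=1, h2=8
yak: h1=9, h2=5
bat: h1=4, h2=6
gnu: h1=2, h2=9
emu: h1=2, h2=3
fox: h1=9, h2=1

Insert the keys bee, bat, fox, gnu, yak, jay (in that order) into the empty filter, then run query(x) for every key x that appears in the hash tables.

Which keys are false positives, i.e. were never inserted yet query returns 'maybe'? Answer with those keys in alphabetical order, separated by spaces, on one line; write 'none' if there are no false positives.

Answer: none

Derivation:
Start: bits=0000000000
After insert 'bee': sets bits 1 8 -> bits=0100000010
After insert 'bat': sets bits 4 6 -> bits=0100101010
After insert 'fox': sets bits 1 9 -> bits=0100101011
After insert 'gnu': sets bits 2 9 -> bits=0110101011
After insert 'yak': sets bits 5 9 -> bits=0110111011
After insert 'jay': sets bits 7 9 -> bits=0110111111
Not inserted: cat cow emu rat — query each against bits=0110111111:
query cat: checks bit3=0, bit4=1 (has a 0) -> no => not a false positive
query cow: checks bit0=0, bit4=1 (has a 0) -> no => not a false positive
query emu: checks bit2=1, bit3=0 (has a 0) -> no => not a false positive
query rat: checks bit0=0 (has a 0) -> no => not a false positive
False positives (alphabetical): none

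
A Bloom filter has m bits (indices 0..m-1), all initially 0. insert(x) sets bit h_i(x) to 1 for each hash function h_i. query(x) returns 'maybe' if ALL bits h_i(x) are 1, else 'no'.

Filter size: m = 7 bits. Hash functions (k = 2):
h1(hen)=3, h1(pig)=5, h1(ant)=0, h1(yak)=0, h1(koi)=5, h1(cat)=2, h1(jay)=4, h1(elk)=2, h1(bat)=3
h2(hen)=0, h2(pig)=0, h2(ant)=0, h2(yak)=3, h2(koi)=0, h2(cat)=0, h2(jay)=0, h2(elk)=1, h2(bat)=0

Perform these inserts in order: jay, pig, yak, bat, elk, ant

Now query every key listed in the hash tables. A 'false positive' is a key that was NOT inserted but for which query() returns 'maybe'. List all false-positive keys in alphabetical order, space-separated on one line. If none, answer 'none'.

Answer: cat hen koi

Derivation:
Start: bits=0000000
After insert 'jay': sets bits 0 4 -> bits=1000100
After insert 'pig': sets bits 0 5 -> bits=1000110
After insert 'yak': sets bits 0 3 -> bits=1001110
After insert 'bat': sets bits 0 3 -> bits=1001110
After insert 'elk': sets bits 1 2 -> bits=1111110
After insert 'ant': sets bits 0 -> bits=1111110
Not inserted: cat hen koi — query each against bits=1111110:
query cat: checks bit0=1, bit2=1 (all 1) -> maybe => FALSE POSITIVE
query hen: checks bit0=1, bit3=1 (all 1) -> maybe => FALSE POSITIVE
query koi: checks bit0=1, bit5=1 (all 1) -> maybe => FALSE POSITIVE
False positives (alphabetical): cat hen koi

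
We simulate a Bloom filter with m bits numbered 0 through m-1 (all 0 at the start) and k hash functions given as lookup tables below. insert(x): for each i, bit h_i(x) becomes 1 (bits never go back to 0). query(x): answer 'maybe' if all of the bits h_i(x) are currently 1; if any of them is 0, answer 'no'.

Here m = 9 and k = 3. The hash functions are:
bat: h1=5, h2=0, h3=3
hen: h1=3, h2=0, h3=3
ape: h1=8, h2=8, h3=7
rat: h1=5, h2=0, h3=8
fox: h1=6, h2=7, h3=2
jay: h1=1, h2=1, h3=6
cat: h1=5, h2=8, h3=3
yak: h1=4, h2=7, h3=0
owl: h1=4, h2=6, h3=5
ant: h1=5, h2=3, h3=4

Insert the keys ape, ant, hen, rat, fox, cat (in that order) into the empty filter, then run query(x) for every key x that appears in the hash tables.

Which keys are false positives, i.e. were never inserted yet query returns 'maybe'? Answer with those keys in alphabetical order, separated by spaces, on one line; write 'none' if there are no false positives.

Answer: bat owl yak

Derivation:
Start: bits=000000000
After insert 'ape': sets bits 7 8 -> bits=000000011
After insert 'ant': sets bits 3 4 5 -> bits=000111011
After insert 'hen': sets bits 0 3 -> bits=100111011
After insert 'rat': sets bits 0 5 8 -> bits=100111011
After insert 'fox': sets bits 2 6 7 -> bits=101111111
After insert 'cat': sets bits 3 5 8 -> bits=101111111
Not inserted: bat jay owl yak — query each against bits=101111111:
query bat: checks bit0=1, bit3=1, bit5=1 (all 1) -> maybe => FALSE POSITIVE
query jay: checks bit1=0, bit6=1 (has a 0) -> no => not a false positive
query owl: checks bit4=1, bit5=1, bit6=1 (all 1) -> maybe => FALSE POSITIVE
query yak: checks bit0=1, bit4=1, bit7=1 (all 1) -> maybe => FALSE POSITIVE
False positives (alphabetical): bat owl yak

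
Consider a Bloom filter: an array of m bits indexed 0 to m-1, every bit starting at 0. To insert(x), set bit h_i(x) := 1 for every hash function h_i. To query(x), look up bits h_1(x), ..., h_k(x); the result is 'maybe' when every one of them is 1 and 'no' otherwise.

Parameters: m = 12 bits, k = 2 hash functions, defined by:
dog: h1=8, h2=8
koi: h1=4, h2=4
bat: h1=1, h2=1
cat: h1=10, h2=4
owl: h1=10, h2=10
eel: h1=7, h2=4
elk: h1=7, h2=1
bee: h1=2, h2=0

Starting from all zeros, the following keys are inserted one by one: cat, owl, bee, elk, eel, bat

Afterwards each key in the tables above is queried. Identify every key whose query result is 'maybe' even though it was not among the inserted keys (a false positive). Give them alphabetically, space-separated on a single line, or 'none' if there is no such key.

Start: bits=000000000000
After insert 'cat': sets bits 4 10 -> bits=000010000010
After insert 'owl': sets bits 10 -> bits=000010000010
After insert 'bee': sets bits 0 2 -> bits=101010000010
After insert 'elk': sets bits 1 7 -> bits=111010010010
After insert 'eel': sets bits 4 7 -> bits=111010010010
After insert 'bat': sets bits 1 -> bits=111010010010
Not inserted: dog koi — query each against bits=111010010010:
query dog: checks bit8=0 (has a 0) -> no => not a false positive
query koi: checks bit4=1 (all 1) -> maybe => FALSE POSITIVE
False positives (alphabetical): koi

Answer: koi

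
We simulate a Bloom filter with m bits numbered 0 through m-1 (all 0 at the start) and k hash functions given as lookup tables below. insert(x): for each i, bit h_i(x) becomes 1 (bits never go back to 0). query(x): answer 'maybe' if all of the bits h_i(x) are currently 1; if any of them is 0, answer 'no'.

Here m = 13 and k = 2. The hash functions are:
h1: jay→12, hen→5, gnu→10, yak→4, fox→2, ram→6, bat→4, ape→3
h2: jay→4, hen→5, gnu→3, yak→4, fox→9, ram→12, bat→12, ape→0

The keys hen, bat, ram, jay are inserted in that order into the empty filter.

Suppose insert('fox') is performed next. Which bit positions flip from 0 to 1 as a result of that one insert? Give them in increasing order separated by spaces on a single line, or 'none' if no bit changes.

Start: bits=0000000000000
After insert 'hen': sets bits 5 -> bits=0000010000000
After insert 'bat': sets bits 4 12 -> bits=0000110000001
After insert 'ram': sets bits 6 12 -> bits=0000111000001
After insert 'jay': sets bits 4 12 -> bits=0000111000001
insert 'fox' would touch bits 2 9; currently bit2=0, bit9=0
Bits that are 0 among those (would change 0->1): 2 9

Answer: 2 9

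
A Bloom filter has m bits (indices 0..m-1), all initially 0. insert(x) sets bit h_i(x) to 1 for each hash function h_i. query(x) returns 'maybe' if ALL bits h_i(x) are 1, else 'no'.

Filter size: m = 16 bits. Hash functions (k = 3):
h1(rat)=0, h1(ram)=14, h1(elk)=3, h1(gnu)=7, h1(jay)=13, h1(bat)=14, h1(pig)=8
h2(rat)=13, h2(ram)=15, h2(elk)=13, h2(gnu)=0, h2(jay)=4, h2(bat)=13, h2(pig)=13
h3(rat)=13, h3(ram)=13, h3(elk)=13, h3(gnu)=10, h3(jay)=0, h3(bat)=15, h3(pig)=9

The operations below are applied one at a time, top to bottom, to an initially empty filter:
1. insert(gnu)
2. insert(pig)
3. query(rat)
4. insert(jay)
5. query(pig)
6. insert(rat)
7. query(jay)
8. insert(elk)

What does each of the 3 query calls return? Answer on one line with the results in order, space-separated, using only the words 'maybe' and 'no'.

Answer: maybe maybe maybe

Derivation:
Start: bits=0000000000000000
Op 1: insert gnu -> sets bits 0 7 10 -> bits=1000000100100000
Op 2: insert pig -> sets bits 8 9 13 -> bits=1000000111100100
Op 3: query rat -> checks bit0=1, bit13=1 (all 1) -> maybe
Op 4: insert jay -> sets bits 0 4 13 -> bits=1000100111100100
Op 5: query pig -> checks bit8=1, bit9=1, bit13=1 (all 1) -> maybe
Op 6: insert rat -> sets bits 0 13 -> bits=1000100111100100
Op 7: query jay -> checks bit0=1, bit4=1, bit13=1 (all 1) -> maybe
Op 8: insert elk -> sets bits 3 13 -> bits=1001100111100100
Query results in order: maybe maybe maybe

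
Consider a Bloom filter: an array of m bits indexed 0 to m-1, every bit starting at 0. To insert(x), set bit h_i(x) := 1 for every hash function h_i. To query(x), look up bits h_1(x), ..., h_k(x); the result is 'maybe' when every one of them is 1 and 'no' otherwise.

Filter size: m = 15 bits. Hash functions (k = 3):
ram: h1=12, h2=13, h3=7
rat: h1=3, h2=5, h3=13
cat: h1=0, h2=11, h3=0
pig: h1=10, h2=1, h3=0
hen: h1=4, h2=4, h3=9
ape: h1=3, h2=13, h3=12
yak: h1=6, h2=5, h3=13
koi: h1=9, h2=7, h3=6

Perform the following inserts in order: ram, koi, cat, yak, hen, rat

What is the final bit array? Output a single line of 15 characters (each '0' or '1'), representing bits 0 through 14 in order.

Answer: 100111110101110

Derivation:
Start: bits=000000000000000
After insert 'ram': sets bits 7 12 13 -> bits=000000010000110
After insert 'koi': sets bits 6 7 9 -> bits=000000110100110
After insert 'cat': sets bits 0 11 -> bits=100000110101110
After insert 'yak': sets bits 5 6 13 -> bits=100001110101110
After insert 'hen': sets bits 4 9 -> bits=100011110101110
After insert 'rat': sets bits 3 5 13 -> bits=100111110101110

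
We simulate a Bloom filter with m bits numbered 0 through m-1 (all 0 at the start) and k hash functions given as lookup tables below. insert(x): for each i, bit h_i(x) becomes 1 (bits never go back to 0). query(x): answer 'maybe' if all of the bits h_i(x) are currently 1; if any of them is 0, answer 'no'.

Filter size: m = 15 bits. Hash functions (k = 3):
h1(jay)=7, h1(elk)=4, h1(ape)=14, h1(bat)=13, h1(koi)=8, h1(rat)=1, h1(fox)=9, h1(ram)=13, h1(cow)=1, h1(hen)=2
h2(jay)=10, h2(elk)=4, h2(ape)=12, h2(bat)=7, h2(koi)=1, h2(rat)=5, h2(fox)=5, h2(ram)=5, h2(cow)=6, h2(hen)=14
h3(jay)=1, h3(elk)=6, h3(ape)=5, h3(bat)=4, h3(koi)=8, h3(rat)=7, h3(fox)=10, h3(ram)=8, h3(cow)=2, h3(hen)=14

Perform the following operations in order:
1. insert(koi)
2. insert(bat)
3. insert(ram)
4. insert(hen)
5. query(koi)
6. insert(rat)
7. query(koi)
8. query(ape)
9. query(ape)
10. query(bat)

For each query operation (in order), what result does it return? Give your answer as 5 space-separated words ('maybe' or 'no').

Start: bits=000000000000000
Op 1: insert koi -> sets bits 1 8 -> bits=010000001000000
Op 2: insert bat -> sets bits 4 7 13 -> bits=010010011000010
Op 3: insert ram -> sets bits 5 8 13 -> bits=010011011000010
Op 4: insert hen -> sets bits 2 14 -> bits=011011011000011
Op 5: query koi -> checks bit1=1, bit8=1 (all 1) -> maybe
Op 6: insert rat -> sets bits 1 5 7 -> bits=011011011000011
Op 7: query koi -> checks bit1=1, bit8=1 (all 1) -> maybe
Op 8: query ape -> checks bit5=1, bit12=0, bit14=1 (has a 0) -> no
Op 9: query ape -> checks bit5=1, bit12=0, bit14=1 (has a 0) -> no
Op 10: query bat -> checks bit4=1, bit7=1, bit13=1 (all 1) -> maybe
Query results in order: maybe maybe no no maybe

Answer: maybe maybe no no maybe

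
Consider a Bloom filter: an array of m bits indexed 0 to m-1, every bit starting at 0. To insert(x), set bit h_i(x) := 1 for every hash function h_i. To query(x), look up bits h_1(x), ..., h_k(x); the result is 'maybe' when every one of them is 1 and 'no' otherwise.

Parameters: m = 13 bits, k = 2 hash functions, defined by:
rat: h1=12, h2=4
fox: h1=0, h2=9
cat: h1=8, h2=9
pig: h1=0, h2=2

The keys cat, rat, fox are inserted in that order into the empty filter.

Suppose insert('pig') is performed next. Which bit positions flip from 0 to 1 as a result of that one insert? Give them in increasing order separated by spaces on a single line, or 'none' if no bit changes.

Answer: 2

Derivation:
Start: bits=0000000000000
After insert 'cat': sets bits 8 9 -> bits=0000000011000
After insert 'rat': sets bits 4 12 -> bits=0000100011001
After insert 'fox': sets bits 0 9 -> bits=1000100011001
insert 'pig' would touch bits 0 2; currently bit0=1, bit2=0
Bits that are 0 among those (would change 0->1): 2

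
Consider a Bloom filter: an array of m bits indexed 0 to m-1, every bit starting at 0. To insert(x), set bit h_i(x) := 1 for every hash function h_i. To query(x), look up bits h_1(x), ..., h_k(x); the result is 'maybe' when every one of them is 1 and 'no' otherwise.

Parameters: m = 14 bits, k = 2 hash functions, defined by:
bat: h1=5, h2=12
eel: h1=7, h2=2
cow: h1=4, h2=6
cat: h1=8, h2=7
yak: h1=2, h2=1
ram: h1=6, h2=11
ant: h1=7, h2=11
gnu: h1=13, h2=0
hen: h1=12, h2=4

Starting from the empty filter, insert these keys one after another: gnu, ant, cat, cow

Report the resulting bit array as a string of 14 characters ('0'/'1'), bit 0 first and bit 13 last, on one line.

Answer: 10001011100101

Derivation:
Start: bits=00000000000000
After insert 'gnu': sets bits 0 13 -> bits=10000000000001
After insert 'ant': sets bits 7 11 -> bits=10000001000101
After insert 'cat': sets bits 7 8 -> bits=10000001100101
After insert 'cow': sets bits 4 6 -> bits=10001011100101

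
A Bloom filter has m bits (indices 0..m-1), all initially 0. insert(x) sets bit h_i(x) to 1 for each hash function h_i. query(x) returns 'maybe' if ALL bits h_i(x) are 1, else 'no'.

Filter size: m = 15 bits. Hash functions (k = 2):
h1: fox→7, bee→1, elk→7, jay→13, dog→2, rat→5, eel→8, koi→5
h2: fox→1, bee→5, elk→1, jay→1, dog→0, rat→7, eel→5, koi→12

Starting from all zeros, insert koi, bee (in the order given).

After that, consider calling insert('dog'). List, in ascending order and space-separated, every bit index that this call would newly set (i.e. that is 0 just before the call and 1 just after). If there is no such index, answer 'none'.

Answer: 0 2

Derivation:
Start: bits=000000000000000
After insert 'koi': sets bits 5 12 -> bits=000001000000100
After insert 'bee': sets bits 1 5 -> bits=010001000000100
insert 'dog' would touch bits 0 2; currently bit0=0, bit2=0
Bits that are 0 among those (would change 0->1): 0 2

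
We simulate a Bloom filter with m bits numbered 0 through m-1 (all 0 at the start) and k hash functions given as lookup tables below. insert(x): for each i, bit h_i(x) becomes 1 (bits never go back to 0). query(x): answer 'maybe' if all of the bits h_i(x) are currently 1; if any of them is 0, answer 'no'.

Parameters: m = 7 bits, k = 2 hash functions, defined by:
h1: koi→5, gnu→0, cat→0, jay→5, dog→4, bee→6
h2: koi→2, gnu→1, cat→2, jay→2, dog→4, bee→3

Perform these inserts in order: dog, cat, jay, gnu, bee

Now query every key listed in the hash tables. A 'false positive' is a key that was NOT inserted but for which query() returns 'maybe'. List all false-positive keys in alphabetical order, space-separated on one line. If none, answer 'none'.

Start: bits=0000000
After insert 'dog': sets bits 4 -> bits=0000100
After insert 'cat': sets bits 0 2 -> bits=1010100
After insert 'jay': sets bits 2 5 -> bits=1010110
After insert 'gnu': sets bits 0 1 -> bits=1110110
After insert 'bee': sets bits 3 6 -> bits=1111111
Not inserted: koi — query each against bits=1111111:
query koi: checks bit2=1, bit5=1 (all 1) -> maybe => FALSE POSITIVE
False positives (alphabetical): koi

Answer: koi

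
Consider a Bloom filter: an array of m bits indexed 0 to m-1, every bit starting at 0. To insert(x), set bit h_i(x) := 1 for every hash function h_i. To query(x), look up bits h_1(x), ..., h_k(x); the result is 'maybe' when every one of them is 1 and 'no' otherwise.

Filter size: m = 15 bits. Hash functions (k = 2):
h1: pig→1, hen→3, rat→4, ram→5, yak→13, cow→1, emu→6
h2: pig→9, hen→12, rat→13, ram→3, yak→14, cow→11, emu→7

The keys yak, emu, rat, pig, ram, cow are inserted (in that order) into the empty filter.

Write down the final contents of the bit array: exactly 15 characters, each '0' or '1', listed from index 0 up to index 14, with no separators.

Start: bits=000000000000000
After insert 'yak': sets bits 13 14 -> bits=000000000000011
After insert 'emu': sets bits 6 7 -> bits=000000110000011
After insert 'rat': sets bits 4 13 -> bits=000010110000011
After insert 'pig': sets bits 1 9 -> bits=010010110100011
After insert 'ram': sets bits 3 5 -> bits=010111110100011
After insert 'cow': sets bits 1 11 -> bits=010111110101011

Answer: 010111110101011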